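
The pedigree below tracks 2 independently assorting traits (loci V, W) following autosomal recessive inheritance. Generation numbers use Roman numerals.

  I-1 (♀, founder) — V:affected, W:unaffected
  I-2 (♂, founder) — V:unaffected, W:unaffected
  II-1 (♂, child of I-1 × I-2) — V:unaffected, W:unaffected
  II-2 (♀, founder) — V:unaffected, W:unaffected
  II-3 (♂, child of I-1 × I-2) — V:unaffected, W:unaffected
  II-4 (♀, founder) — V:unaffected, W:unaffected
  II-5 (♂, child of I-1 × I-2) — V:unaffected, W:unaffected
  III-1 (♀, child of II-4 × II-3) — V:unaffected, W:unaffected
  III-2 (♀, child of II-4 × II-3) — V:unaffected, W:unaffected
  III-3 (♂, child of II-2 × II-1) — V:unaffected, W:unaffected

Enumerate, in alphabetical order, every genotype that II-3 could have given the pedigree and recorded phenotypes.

V/I-1 aff ·: vv
V/I-2 un ·: VV|Vv
V/II-1 un I-1×I-2: Vv
V/II-2 un ·: VV|Vv
V/II-3 un I-1×I-2: Vv
V/II-4 un ·: VV|Vv
V/II-5 un I-1×I-2: Vv
V/III-1 un II-4×II-3: VV|Vv
V/III-2 un II-4×II-3: VV|Vv
V/III-3 un II-2×II-1: VV|Vv
⇒ V over [I-1,I-2,II-1,II-2,II-3,II-4,II-5,III-1,III-2,III-3]: 64 consistent
W/I-1 un ·: WW|Ww
W/I-2 un ·: WW|Ww
W/II-1 un I-1×I-2: WW|Ww
W/II-2 un ·: WW|Ww
W/II-3 un I-1×I-2: WW|Ww
W/II-4 un ·: WW|Ww
W/II-5 un I-1×I-2: WW|Ww
W/III-1 un II-4×II-3: WW|Ww
W/III-2 un II-4×II-3: WW|Ww
W/III-3 un II-2×II-1: WW|Ww
⇒ W over [I-1,I-2,II-1,II-2,II-3,II-4,II-5,III-1,III-2,III-3]: 561 consistent

II-3 ∈ {Vv WW, Vv Ww}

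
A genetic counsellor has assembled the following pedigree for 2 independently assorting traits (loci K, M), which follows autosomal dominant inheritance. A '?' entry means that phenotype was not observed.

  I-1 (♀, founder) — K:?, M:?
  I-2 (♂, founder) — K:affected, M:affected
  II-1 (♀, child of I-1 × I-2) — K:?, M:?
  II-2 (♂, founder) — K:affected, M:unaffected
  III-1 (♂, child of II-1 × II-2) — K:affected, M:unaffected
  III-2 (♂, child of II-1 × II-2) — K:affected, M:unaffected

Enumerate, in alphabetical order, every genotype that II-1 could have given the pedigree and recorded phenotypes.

K/I-1 ? ·: kk|Kk|KK
K/I-2 aff ·: Kk|KK
K/II-1 ? I-1×I-2: kk|Kk|KK
K/II-2 aff ·: Kk|KK
K/III-1 aff II-1×II-2: Kk|KK
K/III-2 aff II-1×II-2: Kk|KK
⇒ K over [I-1,I-2,II-1,II-2,III-1,III-2]: 64 consistent
M/I-1 ? ·: mm|Mm|MM
M/I-2 aff ·: Mm|MM
M/II-1 ? I-1×I-2: mm|Mm
M/II-2 un ·: mm
M/III-1 un II-1×II-2: mm
M/III-2 un II-1×II-2: mm
⇒ M over [I-1,I-2,II-1,II-2,III-1,III-2]: 7 consistent

II-1 ∈ {KK Mm, KK mm, Kk Mm, Kk mm, kk Mm, kk mm}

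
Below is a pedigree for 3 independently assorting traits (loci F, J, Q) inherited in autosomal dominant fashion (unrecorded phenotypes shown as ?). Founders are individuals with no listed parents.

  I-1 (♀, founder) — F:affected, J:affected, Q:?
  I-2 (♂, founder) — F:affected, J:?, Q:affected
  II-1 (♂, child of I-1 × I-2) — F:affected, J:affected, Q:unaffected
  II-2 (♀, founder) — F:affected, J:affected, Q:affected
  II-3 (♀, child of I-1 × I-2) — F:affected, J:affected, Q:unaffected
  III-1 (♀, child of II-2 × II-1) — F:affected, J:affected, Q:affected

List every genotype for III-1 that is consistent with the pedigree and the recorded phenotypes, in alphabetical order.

III-1 ∈ {FF JJ Qq, FF Jj Qq, Ff JJ Qq, Ff Jj Qq}

F/I-1 aff ·: Ff|FF
F/I-2 aff ·: Ff|FF
F/II-1 aff I-1×I-2: Ff|FF
F/II-2 aff ·: Ff|FF
F/II-3 aff I-1×I-2: Ff|FF
F/III-1 aff II-2×II-1: Ff|FF
⇒ F over [I-1,I-2,II-1,II-2,II-3,III-1]: 45 consistent
J/I-1 aff ·: Jj|JJ
J/I-2 ? ·: jj|Jj|JJ
J/II-1 aff I-1×I-2: Jj|JJ
J/II-2 aff ·: Jj|JJ
J/II-3 aff I-1×I-2: Jj|JJ
J/III-1 aff II-2×II-1: Jj|JJ
⇒ J over [I-1,I-2,II-1,II-2,II-3,III-1]: 53 consistent
Q/I-1 ? ·: qq|Qq
Q/I-2 aff ·: Qq
Q/II-1 un I-1×I-2: qq
Q/II-2 aff ·: Qq|QQ
Q/II-3 un I-1×I-2: qq
Q/III-1 aff II-2×II-1: Qq
⇒ Q over [I-1,I-2,II-1,II-2,II-3,III-1]: 4 consistent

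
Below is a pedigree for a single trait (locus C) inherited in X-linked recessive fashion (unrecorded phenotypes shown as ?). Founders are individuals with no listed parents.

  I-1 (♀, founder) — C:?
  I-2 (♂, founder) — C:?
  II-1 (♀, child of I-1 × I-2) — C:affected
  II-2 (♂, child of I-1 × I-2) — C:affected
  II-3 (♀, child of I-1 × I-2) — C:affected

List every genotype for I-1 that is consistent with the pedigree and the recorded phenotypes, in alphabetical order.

I-1 ∈ {X^CX^c, X^cX^c}

C/I-1 ? ·: X^CX^c|X^cX^c
C/I-2 ? ·: X^cY
C/II-1 aff I-1×I-2: X^cX^c
C/II-2 aff I-1×I-2: X^cY
C/II-3 aff I-1×I-2: X^cX^c
⇒ C over [I-1,I-2,II-1,II-2,II-3]: 2 consistent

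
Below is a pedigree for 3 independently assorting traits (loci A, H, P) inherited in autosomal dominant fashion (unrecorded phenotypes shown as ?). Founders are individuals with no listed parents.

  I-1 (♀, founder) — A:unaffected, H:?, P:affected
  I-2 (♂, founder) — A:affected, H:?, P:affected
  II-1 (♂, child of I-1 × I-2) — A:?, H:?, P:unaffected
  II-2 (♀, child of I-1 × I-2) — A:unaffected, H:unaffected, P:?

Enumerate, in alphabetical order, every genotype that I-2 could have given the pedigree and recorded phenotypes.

I-2 ∈ {Aa Hh Pp, Aa hh Pp}

A/I-1 un ·: aa
A/I-2 aff ·: Aa
A/II-1 ? I-1×I-2: aa|Aa
A/II-2 un I-1×I-2: aa
⇒ A over [I-1,I-2,II-1,II-2]: 2 consistent
H/I-1 ? ·: hh|Hh
H/I-2 ? ·: hh|Hh
H/II-1 ? I-1×I-2: hh|Hh|HH
H/II-2 un I-1×I-2: hh
⇒ H over [I-1,I-2,II-1,II-2]: 8 consistent
P/I-1 aff ·: Pp
P/I-2 aff ·: Pp
P/II-1 un I-1×I-2: pp
P/II-2 ? I-1×I-2: pp|Pp|PP
⇒ P over [I-1,I-2,II-1,II-2]: 3 consistent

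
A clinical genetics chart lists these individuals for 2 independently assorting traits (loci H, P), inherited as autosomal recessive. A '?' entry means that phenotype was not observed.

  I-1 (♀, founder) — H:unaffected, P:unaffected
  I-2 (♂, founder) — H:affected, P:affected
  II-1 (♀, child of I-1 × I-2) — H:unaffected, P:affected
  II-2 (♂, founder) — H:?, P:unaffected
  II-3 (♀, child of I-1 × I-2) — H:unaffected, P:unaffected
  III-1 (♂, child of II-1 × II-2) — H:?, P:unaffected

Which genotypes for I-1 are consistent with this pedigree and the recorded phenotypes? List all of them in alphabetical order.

H/I-1 un ·: HH|Hh
H/I-2 aff ·: hh
H/II-1 un I-1×I-2: Hh
H/II-2 ? ·: HH|Hh|hh
H/II-3 un I-1×I-2: Hh
H/III-1 ? II-1×II-2: HH|Hh|hh
⇒ H over [I-1,I-2,II-1,II-2,II-3,III-1]: 14 consistent
P/I-1 un ·: Pp
P/I-2 aff ·: pp
P/II-1 aff I-1×I-2: pp
P/II-2 un ·: PP|Pp
P/II-3 un I-1×I-2: Pp
P/III-1 un II-1×II-2: Pp
⇒ P over [I-1,I-2,II-1,II-2,II-3,III-1]: 2 consistent

I-1 ∈ {HH Pp, Hh Pp}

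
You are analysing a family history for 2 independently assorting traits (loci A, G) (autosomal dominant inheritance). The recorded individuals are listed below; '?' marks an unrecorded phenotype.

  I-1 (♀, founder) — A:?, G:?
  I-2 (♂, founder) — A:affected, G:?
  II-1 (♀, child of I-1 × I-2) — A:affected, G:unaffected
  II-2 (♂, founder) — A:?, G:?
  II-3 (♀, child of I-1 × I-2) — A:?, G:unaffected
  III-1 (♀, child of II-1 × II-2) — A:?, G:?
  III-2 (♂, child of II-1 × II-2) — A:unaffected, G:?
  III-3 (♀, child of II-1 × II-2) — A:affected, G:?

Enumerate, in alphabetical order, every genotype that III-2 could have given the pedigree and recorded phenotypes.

A/I-1 ? ·: aa|Aa|AA
A/I-2 aff ·: Aa|AA
A/II-1 aff I-1×I-2: Aa
A/II-2 ? ·: aa|Aa
A/II-3 ? I-1×I-2: aa|Aa|AA
A/III-1 ? II-1×II-2: aa|Aa|AA
A/III-2 un II-1×II-2: aa
A/III-3 aff II-1×II-2: Aa|AA
⇒ A over [I-1,I-2,II-1,II-2,II-3,III-1,III-2,III-3]: 80 consistent
G/I-1 ? ·: gg|Gg
G/I-2 ? ·: gg|Gg
G/II-1 un I-1×I-2: gg
G/II-2 ? ·: gg|Gg|GG
G/II-3 un I-1×I-2: gg
G/III-1 ? II-1×II-2: gg|Gg
G/III-2 ? II-1×II-2: gg|Gg
G/III-3 ? II-1×II-2: gg|Gg
⇒ G over [I-1,I-2,II-1,II-2,II-3,III-1,III-2,III-3]: 40 consistent

III-2 ∈ {aa Gg, aa gg}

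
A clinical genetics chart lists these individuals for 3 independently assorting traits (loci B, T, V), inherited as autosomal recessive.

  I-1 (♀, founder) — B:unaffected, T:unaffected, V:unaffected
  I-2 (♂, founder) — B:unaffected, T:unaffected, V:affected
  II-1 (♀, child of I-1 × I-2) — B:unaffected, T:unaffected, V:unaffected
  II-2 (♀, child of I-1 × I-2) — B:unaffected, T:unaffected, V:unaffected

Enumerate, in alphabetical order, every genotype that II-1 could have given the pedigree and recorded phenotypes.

II-1 ∈ {BB TT Vv, BB Tt Vv, Bb TT Vv, Bb Tt Vv}

B/I-1 un ·: BB|Bb
B/I-2 un ·: BB|Bb
B/II-1 un I-1×I-2: BB|Bb
B/II-2 un I-1×I-2: BB|Bb
⇒ B over [I-1,I-2,II-1,II-2]: 13 consistent
T/I-1 un ·: TT|Tt
T/I-2 un ·: TT|Tt
T/II-1 un I-1×I-2: TT|Tt
T/II-2 un I-1×I-2: TT|Tt
⇒ T over [I-1,I-2,II-1,II-2]: 13 consistent
V/I-1 un ·: VV|Vv
V/I-2 aff ·: vv
V/II-1 un I-1×I-2: Vv
V/II-2 un I-1×I-2: Vv
⇒ V over [I-1,I-2,II-1,II-2]: 2 consistent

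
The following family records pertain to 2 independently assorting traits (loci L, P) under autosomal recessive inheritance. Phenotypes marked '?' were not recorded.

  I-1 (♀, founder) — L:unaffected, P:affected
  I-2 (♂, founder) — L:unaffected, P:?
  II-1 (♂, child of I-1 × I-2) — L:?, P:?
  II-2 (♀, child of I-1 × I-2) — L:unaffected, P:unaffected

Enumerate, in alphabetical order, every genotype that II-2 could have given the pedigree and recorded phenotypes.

II-2 ∈ {LL Pp, Ll Pp}

L/I-1 un ·: LL|Ll
L/I-2 un ·: LL|Ll
L/II-1 ? I-1×I-2: LL|Ll|ll
L/II-2 un I-1×I-2: LL|Ll
⇒ L over [I-1,I-2,II-1,II-2]: 15 consistent
P/I-1 aff ·: pp
P/I-2 ? ·: PP|Pp
P/II-1 ? I-1×I-2: Pp|pp
P/II-2 un I-1×I-2: Pp
⇒ P over [I-1,I-2,II-1,II-2]: 3 consistent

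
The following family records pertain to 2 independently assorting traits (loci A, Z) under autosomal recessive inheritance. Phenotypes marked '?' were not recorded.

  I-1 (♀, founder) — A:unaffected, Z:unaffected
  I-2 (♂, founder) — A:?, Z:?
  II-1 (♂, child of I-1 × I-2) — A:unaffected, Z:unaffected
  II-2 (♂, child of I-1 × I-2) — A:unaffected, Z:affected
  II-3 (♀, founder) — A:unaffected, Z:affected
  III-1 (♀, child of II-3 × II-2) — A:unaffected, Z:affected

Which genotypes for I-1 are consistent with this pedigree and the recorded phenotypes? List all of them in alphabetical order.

A/I-1 un ·: AA|Aa
A/I-2 ? ·: AA|Aa|aa
A/II-1 un I-1×I-2: AA|Aa
A/II-2 un I-1×I-2: AA|Aa
A/II-3 un ·: AA|Aa
A/III-1 un II-3×II-2: AA|Aa
⇒ A over [I-1,I-2,II-1,II-2,II-3,III-1]: 53 consistent
Z/I-1 un ·: Zz
Z/I-2 ? ·: Zz|zz
Z/II-1 un I-1×I-2: ZZ|Zz
Z/II-2 aff I-1×I-2: zz
Z/II-3 aff ·: zz
Z/III-1 aff II-3×II-2: zz
⇒ Z over [I-1,I-2,II-1,II-2,II-3,III-1]: 3 consistent

I-1 ∈ {AA Zz, Aa Zz}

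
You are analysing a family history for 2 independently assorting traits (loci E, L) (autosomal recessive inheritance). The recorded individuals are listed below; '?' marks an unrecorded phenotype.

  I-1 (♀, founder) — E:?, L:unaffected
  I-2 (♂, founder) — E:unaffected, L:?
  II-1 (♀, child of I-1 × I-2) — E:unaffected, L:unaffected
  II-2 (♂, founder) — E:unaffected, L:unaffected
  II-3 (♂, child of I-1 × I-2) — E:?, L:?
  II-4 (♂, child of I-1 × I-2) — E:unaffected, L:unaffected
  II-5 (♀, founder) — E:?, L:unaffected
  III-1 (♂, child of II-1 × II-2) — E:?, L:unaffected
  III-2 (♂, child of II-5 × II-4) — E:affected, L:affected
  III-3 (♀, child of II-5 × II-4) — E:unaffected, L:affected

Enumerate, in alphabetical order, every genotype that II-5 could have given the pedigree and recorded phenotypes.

II-5 ∈ {Ee Ll, ee Ll}

E/I-1 ? ·: EE|Ee|ee
E/I-2 un ·: EE|Ee
E/II-1 un I-1×I-2: EE|Ee
E/II-2 un ·: EE|Ee
E/II-3 ? I-1×I-2: EE|Ee|ee
E/II-4 un I-1×I-2: Ee
E/II-5 ? ·: Ee|ee
E/III-1 ? II-1×II-2: EE|Ee|ee
E/III-2 aff II-5×II-4: ee
E/III-3 un II-5×II-4: EE|Ee
⇒ E over [I-1,I-2,II-1,II-2,II-3,II-4,II-5,III-1,III-2,III-3]: 213 consistent
L/I-1 un ·: LL|Ll
L/I-2 ? ·: LL|Ll|ll
L/II-1 un I-1×I-2: LL|Ll
L/II-2 un ·: LL|Ll
L/II-3 ? I-1×I-2: LL|Ll|ll
L/II-4 un I-1×I-2: Ll
L/II-5 un ·: Ll
L/III-1 un II-1×II-2: LL|Ll
L/III-2 aff II-5×II-4: ll
L/III-3 aff II-5×II-4: ll
⇒ L over [I-1,I-2,II-1,II-2,II-3,II-4,II-5,III-1,III-2,III-3]: 61 consistent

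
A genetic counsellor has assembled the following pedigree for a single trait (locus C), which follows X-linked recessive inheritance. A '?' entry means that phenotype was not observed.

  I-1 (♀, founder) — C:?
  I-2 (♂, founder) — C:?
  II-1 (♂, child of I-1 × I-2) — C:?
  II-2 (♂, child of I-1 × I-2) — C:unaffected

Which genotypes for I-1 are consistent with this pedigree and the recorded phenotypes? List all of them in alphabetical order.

C/I-1 ? ·: X^CX^C|X^CX^c
C/I-2 ? ·: X^CY|X^cY
C/II-1 ? I-1×I-2: X^CY|X^cY
C/II-2 un I-1×I-2: X^CY
⇒ C over [I-1,I-2,II-1,II-2]: 6 consistent

I-1 ∈ {X^CX^C, X^CX^c}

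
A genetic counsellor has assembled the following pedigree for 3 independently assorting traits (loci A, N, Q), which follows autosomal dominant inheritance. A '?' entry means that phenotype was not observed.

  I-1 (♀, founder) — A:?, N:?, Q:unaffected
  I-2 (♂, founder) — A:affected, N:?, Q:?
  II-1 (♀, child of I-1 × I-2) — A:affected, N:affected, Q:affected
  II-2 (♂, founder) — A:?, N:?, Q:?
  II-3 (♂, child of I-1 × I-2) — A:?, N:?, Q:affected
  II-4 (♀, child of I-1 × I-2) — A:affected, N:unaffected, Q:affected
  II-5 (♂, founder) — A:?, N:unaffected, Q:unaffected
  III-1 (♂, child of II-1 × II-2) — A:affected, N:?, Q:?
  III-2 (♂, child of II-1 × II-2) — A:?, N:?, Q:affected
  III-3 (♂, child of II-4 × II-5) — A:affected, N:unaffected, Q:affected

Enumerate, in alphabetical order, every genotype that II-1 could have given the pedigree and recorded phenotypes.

A/I-1 ? ·: aa|Aa|AA
A/I-2 aff ·: Aa|AA
A/II-1 aff I-1×I-2: Aa|AA
A/II-2 ? ·: aa|Aa|AA
A/II-3 ? I-1×I-2: aa|Aa|AA
A/II-4 aff I-1×I-2: Aa|AA
A/II-5 ? ·: aa|Aa|AA
A/III-1 aff II-1×II-2: Aa|AA
A/III-2 ? II-1×II-2: aa|Aa|AA
A/III-3 aff II-4×II-5: Aa|AA
⇒ A over [I-1,I-2,II-1,II-2,II-3,II-4,II-5,III-1,III-2,III-3]: 1338 consistent
N/I-1 ? ·: nn|Nn
N/I-2 ? ·: nn|Nn
N/II-1 aff I-1×I-2: Nn|NN
N/II-2 ? ·: nn|Nn|NN
N/II-3 ? I-1×I-2: nn|Nn|NN
N/II-4 un I-1×I-2: nn
N/II-5 un ·: nn
N/III-1 ? II-1×II-2: nn|Nn|NN
N/III-2 ? II-1×II-2: nn|Nn|NN
N/III-3 un II-4×II-5: nn
⇒ N over [I-1,I-2,II-1,II-2,II-3,II-4,II-5,III-1,III-2,III-3]: 137 consistent
Q/I-1 un ·: qq
Q/I-2 ? ·: Qq|QQ
Q/II-1 aff I-1×I-2: Qq
Q/II-2 ? ·: qq|Qq|QQ
Q/II-3 aff I-1×I-2: Qq
Q/II-4 aff I-1×I-2: Qq
Q/II-5 un ·: qq
Q/III-1 ? II-1×II-2: qq|Qq|QQ
Q/III-2 aff II-1×II-2: Qq|QQ
Q/III-3 aff II-4×II-5: Qq
⇒ Q over [I-1,I-2,II-1,II-2,II-3,II-4,II-5,III-1,III-2,III-3]: 24 consistent

II-1 ∈ {AA NN Qq, AA Nn Qq, Aa NN Qq, Aa Nn Qq}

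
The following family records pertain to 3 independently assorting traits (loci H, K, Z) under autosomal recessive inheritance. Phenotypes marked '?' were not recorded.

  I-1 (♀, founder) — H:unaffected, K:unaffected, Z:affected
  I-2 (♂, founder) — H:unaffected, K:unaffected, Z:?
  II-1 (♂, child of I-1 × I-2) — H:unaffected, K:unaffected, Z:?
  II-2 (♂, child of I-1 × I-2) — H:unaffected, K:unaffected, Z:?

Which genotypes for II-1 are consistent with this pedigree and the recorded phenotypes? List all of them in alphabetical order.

II-1 ∈ {HH KK Zz, HH KK zz, HH Kk Zz, HH Kk zz, Hh KK Zz, Hh KK zz, Hh Kk Zz, Hh Kk zz}

H/I-1 un ·: HH|Hh
H/I-2 un ·: HH|Hh
H/II-1 un I-1×I-2: HH|Hh
H/II-2 un I-1×I-2: HH|Hh
⇒ H over [I-1,I-2,II-1,II-2]: 13 consistent
K/I-1 un ·: KK|Kk
K/I-2 un ·: KK|Kk
K/II-1 un I-1×I-2: KK|Kk
K/II-2 un I-1×I-2: KK|Kk
⇒ K over [I-1,I-2,II-1,II-2]: 13 consistent
Z/I-1 aff ·: zz
Z/I-2 ? ·: ZZ|Zz|zz
Z/II-1 ? I-1×I-2: Zz|zz
Z/II-2 ? I-1×I-2: Zz|zz
⇒ Z over [I-1,I-2,II-1,II-2]: 6 consistent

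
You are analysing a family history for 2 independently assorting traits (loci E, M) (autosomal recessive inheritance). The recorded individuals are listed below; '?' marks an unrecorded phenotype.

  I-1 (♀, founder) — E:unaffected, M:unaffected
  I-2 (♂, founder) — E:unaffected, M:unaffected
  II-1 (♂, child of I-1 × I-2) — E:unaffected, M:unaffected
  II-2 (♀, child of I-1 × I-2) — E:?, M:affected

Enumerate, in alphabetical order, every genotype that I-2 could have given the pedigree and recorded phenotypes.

E/I-1 un ·: EE|Ee
E/I-2 un ·: EE|Ee
E/II-1 un I-1×I-2: EE|Ee
E/II-2 ? I-1×I-2: EE|Ee|ee
⇒ E over [I-1,I-2,II-1,II-2]: 15 consistent
M/I-1 un ·: Mm
M/I-2 un ·: Mm
M/II-1 un I-1×I-2: MM|Mm
M/II-2 aff I-1×I-2: mm
⇒ M over [I-1,I-2,II-1,II-2]: 2 consistent

I-2 ∈ {EE Mm, Ee Mm}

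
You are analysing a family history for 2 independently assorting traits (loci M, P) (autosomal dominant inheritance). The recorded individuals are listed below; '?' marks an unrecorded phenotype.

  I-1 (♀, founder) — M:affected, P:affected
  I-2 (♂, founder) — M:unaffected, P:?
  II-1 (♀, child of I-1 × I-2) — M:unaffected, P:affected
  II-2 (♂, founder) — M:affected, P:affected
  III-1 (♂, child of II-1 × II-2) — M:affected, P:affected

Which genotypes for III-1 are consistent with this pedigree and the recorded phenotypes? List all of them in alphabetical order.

M/I-1 aff ·: Mm
M/I-2 un ·: mm
M/II-1 un I-1×I-2: mm
M/II-2 aff ·: Mm|MM
M/III-1 aff II-1×II-2: Mm
⇒ M over [I-1,I-2,II-1,II-2,III-1]: 2 consistent
P/I-1 aff ·: Pp|PP
P/I-2 ? ·: pp|Pp|PP
P/II-1 aff I-1×I-2: Pp|PP
P/II-2 aff ·: Pp|PP
P/III-1 aff II-1×II-2: Pp|PP
⇒ P over [I-1,I-2,II-1,II-2,III-1]: 32 consistent

III-1 ∈ {Mm PP, Mm Pp}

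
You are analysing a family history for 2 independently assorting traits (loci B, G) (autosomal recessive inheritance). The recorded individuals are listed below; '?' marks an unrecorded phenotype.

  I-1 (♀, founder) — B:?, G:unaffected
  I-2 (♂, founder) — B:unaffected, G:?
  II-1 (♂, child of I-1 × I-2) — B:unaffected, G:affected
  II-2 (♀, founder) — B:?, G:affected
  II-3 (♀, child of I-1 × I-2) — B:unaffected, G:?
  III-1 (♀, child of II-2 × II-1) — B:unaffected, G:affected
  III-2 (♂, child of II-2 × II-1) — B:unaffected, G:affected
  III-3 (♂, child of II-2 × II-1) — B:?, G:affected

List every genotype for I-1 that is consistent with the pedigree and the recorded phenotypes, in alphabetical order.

I-1 ∈ {BB Gg, Bb Gg, bb Gg}

B/I-1 ? ·: BB|Bb|bb
B/I-2 un ·: BB|Bb
B/II-1 un I-1×I-2: BB|Bb
B/II-2 ? ·: BB|Bb|bb
B/II-3 un I-1×I-2: BB|Bb
B/III-1 un II-2×II-1: BB|Bb
B/III-2 un II-2×II-1: BB|Bb
B/III-3 ? II-2×II-1: BB|Bb|bb
⇒ B over [I-1,I-2,II-1,II-2,II-3,III-1,III-2,III-3]: 246 consistent
G/I-1 un ·: Gg
G/I-2 ? ·: Gg|gg
G/II-1 aff I-1×I-2: gg
G/II-2 aff ·: gg
G/II-3 ? I-1×I-2: GG|Gg|gg
G/III-1 aff II-2×II-1: gg
G/III-2 aff II-2×II-1: gg
G/III-3 aff II-2×II-1: gg
⇒ G over [I-1,I-2,II-1,II-2,II-3,III-1,III-2,III-3]: 5 consistent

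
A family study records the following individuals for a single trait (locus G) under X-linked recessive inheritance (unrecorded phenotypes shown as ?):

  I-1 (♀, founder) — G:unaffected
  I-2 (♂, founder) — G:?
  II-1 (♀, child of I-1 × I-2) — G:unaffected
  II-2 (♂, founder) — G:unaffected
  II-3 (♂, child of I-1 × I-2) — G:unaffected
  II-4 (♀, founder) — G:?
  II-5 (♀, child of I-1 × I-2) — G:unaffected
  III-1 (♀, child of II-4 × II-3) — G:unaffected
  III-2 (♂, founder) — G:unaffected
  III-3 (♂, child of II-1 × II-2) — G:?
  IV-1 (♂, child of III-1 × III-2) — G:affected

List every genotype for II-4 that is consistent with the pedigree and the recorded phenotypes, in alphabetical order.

G/I-1 un ·: X^GX^G|X^GX^g
G/I-2 ? ·: X^GY|X^gY
G/II-1 un I-1×I-2: X^GX^G|X^GX^g
G/II-2 un ·: X^GY
G/II-3 un I-1×I-2: X^GY
G/II-4 ? ·: X^GX^g|X^gX^g
G/II-5 un I-1×I-2: X^GX^G|X^GX^g
G/III-1 un II-4×II-3: X^GX^g
G/III-2 un ·: X^GY
G/III-3 ? II-1×II-2: X^GY|X^gY
G/IV-1 aff III-1×III-2: X^gY
⇒ G over [I-1,I-2,II-1,II-2,II-3,II-4,II-5,III-1,III-2,III-3,IV-1]: 22 consistent

II-4 ∈ {X^GX^g, X^gX^g}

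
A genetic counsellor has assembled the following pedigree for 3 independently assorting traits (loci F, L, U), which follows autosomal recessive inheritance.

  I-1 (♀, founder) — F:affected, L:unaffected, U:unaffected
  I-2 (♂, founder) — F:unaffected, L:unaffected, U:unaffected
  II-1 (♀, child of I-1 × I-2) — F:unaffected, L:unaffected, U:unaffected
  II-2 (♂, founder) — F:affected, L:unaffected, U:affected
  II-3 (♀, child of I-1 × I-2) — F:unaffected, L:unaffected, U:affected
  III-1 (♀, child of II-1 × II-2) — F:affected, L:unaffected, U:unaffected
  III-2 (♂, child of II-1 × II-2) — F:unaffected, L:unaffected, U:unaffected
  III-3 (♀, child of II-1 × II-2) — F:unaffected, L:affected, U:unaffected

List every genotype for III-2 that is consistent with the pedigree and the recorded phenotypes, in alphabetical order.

F/I-1 aff ·: ff
F/I-2 un ·: FF|Ff
F/II-1 un I-1×I-2: Ff
F/II-2 aff ·: ff
F/II-3 un I-1×I-2: Ff
F/III-1 aff II-1×II-2: ff
F/III-2 un II-1×II-2: Ff
F/III-3 un II-1×II-2: Ff
⇒ F over [I-1,I-2,II-1,II-2,II-3,III-1,III-2,III-3]: 2 consistent
L/I-1 un ·: LL|Ll
L/I-2 un ·: LL|Ll
L/II-1 un I-1×I-2: Ll
L/II-2 un ·: Ll
L/II-3 un I-1×I-2: LL|Ll
L/III-1 un II-1×II-2: LL|Ll
L/III-2 un II-1×II-2: LL|Ll
L/III-3 aff II-1×II-2: ll
⇒ L over [I-1,I-2,II-1,II-2,II-3,III-1,III-2,III-3]: 24 consistent
U/I-1 un ·: Uu
U/I-2 un ·: Uu
U/II-1 un I-1×I-2: UU|Uu
U/II-2 aff ·: uu
U/II-3 aff I-1×I-2: uu
U/III-1 un II-1×II-2: Uu
U/III-2 un II-1×II-2: Uu
U/III-3 un II-1×II-2: Uu
⇒ U over [I-1,I-2,II-1,II-2,II-3,III-1,III-2,III-3]: 2 consistent

III-2 ∈ {Ff LL Uu, Ff Ll Uu}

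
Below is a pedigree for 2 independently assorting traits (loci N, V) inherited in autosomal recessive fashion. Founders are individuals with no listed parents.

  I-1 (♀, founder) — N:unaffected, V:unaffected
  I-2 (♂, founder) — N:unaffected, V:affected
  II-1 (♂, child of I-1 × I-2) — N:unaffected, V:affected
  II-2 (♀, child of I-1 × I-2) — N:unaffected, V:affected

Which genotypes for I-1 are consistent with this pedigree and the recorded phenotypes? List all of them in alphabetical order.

I-1 ∈ {NN Vv, Nn Vv}

N/I-1 un ·: NN|Nn
N/I-2 un ·: NN|Nn
N/II-1 un I-1×I-2: NN|Nn
N/II-2 un I-1×I-2: NN|Nn
⇒ N over [I-1,I-2,II-1,II-2]: 13 consistent
V/I-1 un ·: Vv
V/I-2 aff ·: vv
V/II-1 aff I-1×I-2: vv
V/II-2 aff I-1×I-2: vv
⇒ V over [I-1,I-2,II-1,II-2]: 1 consistent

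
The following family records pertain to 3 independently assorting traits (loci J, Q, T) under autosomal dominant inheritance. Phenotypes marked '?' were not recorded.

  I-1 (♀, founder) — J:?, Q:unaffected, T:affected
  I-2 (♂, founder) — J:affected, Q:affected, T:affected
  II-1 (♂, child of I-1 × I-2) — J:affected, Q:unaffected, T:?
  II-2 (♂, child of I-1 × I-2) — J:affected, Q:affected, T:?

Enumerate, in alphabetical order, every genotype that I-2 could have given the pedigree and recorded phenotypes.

I-2 ∈ {JJ Qq TT, JJ Qq Tt, Jj Qq TT, Jj Qq Tt}

J/I-1 ? ·: jj|Jj|JJ
J/I-2 aff ·: Jj|JJ
J/II-1 aff I-1×I-2: Jj|JJ
J/II-2 aff I-1×I-2: Jj|JJ
⇒ J over [I-1,I-2,II-1,II-2]: 15 consistent
Q/I-1 un ·: qq
Q/I-2 aff ·: Qq
Q/II-1 un I-1×I-2: qq
Q/II-2 aff I-1×I-2: Qq
⇒ Q over [I-1,I-2,II-1,II-2]: 1 consistent
T/I-1 aff ·: Tt|TT
T/I-2 aff ·: Tt|TT
T/II-1 ? I-1×I-2: tt|Tt|TT
T/II-2 ? I-1×I-2: tt|Tt|TT
⇒ T over [I-1,I-2,II-1,II-2]: 18 consistent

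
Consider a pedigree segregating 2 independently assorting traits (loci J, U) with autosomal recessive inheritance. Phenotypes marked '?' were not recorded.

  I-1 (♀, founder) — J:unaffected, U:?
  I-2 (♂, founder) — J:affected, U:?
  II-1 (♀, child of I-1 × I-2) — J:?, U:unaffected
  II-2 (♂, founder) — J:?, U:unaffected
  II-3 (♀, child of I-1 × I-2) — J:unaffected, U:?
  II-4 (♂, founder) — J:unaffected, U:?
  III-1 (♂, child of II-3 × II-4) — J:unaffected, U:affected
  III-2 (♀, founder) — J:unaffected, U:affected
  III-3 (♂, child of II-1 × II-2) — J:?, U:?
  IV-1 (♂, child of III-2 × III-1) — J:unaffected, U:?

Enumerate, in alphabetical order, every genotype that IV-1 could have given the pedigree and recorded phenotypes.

IV-1 ∈ {JJ uu, Jj uu}

J/I-1 un ·: JJ|Jj
J/I-2 aff ·: jj
J/II-1 ? I-1×I-2: Jj|jj
J/II-2 ? ·: JJ|Jj|jj
J/II-3 un I-1×I-2: Jj
J/II-4 un ·: JJ|Jj
J/III-1 un II-3×II-4: JJ|Jj
J/III-2 un ·: JJ|Jj
J/III-3 ? II-1×II-2: JJ|Jj|jj
J/IV-1 un III-2×III-1: JJ|Jj
⇒ J over [I-1,I-2,II-1,II-2,II-3,II-4,III-1,III-2,III-3,IV-1]: 252 consistent
U/I-1 ? ·: UU|Uu|uu
U/I-2 ? ·: UU|Uu|uu
U/II-1 un I-1×I-2: UU|Uu
U/II-2 un ·: UU|Uu
U/II-3 ? I-1×I-2: Uu|uu
U/II-4 ? ·: Uu|uu
U/III-1 aff II-3×II-4: uu
U/III-2 aff ·: uu
U/III-3 ? II-1×II-2: UU|Uu|uu
U/IV-1 ? III-2×III-1: uu
⇒ U over [I-1,I-2,II-1,II-2,II-3,II-4,III-1,III-2,III-3,IV-1]: 124 consistent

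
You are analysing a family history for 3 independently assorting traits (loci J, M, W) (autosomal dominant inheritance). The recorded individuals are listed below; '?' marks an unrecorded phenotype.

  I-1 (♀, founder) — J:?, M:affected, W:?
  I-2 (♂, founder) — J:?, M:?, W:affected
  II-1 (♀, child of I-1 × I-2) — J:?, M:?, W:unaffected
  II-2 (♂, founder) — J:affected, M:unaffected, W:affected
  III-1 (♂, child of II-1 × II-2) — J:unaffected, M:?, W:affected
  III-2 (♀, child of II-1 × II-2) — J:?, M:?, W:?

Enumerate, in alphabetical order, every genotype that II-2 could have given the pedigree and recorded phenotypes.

II-2 ∈ {Jj mm WW, Jj mm Ww}

J/I-1 ? ·: jj|Jj|JJ
J/I-2 ? ·: jj|Jj|JJ
J/II-1 ? I-1×I-2: jj|Jj
J/II-2 aff ·: Jj
J/III-1 un II-1×II-2: jj
J/III-2 ? II-1×II-2: jj|Jj|JJ
⇒ J over [I-1,I-2,II-1,II-2,III-1,III-2]: 29 consistent
M/I-1 aff ·: Mm|MM
M/I-2 ? ·: mm|Mm|MM
M/II-1 ? I-1×I-2: mm|Mm|MM
M/II-2 un ·: mm
M/III-1 ? II-1×II-2: mm|Mm
M/III-2 ? II-1×II-2: mm|Mm
⇒ M over [I-1,I-2,II-1,II-2,III-1,III-2]: 26 consistent
W/I-1 ? ·: ww|Ww
W/I-2 aff ·: Ww
W/II-1 un I-1×I-2: ww
W/II-2 aff ·: Ww|WW
W/III-1 aff II-1×II-2: Ww
W/III-2 ? II-1×II-2: ww|Ww
⇒ W over [I-1,I-2,II-1,II-2,III-1,III-2]: 6 consistent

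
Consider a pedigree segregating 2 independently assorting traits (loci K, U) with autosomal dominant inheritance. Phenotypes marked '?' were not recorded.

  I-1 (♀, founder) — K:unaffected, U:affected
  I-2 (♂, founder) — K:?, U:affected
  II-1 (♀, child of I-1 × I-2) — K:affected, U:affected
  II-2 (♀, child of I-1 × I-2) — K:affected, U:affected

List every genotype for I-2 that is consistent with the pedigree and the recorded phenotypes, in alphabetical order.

I-2 ∈ {KK UU, KK Uu, Kk UU, Kk Uu}

K/I-1 un ·: kk
K/I-2 ? ·: Kk|KK
K/II-1 aff I-1×I-2: Kk
K/II-2 aff I-1×I-2: Kk
⇒ K over [I-1,I-2,II-1,II-2]: 2 consistent
U/I-1 aff ·: Uu|UU
U/I-2 aff ·: Uu|UU
U/II-1 aff I-1×I-2: Uu|UU
U/II-2 aff I-1×I-2: Uu|UU
⇒ U over [I-1,I-2,II-1,II-2]: 13 consistent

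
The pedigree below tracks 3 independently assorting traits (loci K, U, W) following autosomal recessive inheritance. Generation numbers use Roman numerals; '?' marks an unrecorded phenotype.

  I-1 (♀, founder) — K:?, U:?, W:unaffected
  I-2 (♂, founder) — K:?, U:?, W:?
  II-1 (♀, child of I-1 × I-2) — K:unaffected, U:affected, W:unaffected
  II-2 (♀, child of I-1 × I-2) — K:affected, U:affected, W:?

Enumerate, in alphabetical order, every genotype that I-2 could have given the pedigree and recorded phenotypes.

I-2 ∈ {Kk Uu WW, Kk Uu Ww, Kk Uu ww, Kk uu WW, Kk uu Ww, Kk uu ww, kk Uu WW, kk Uu Ww, kk Uu ww, kk uu WW, kk uu Ww, kk uu ww}

K/I-1 ? ·: Kk|kk
K/I-2 ? ·: Kk|kk
K/II-1 un I-1×I-2: KK|Kk
K/II-2 aff I-1×I-2: kk
⇒ K over [I-1,I-2,II-1,II-2]: 4 consistent
U/I-1 ? ·: Uu|uu
U/I-2 ? ·: Uu|uu
U/II-1 aff I-1×I-2: uu
U/II-2 aff I-1×I-2: uu
⇒ U over [I-1,I-2,II-1,II-2]: 4 consistent
W/I-1 un ·: WW|Ww
W/I-2 ? ·: WW|Ww|ww
W/II-1 un I-1×I-2: WW|Ww
W/II-2 ? I-1×I-2: WW|Ww|ww
⇒ W over [I-1,I-2,II-1,II-2]: 18 consistent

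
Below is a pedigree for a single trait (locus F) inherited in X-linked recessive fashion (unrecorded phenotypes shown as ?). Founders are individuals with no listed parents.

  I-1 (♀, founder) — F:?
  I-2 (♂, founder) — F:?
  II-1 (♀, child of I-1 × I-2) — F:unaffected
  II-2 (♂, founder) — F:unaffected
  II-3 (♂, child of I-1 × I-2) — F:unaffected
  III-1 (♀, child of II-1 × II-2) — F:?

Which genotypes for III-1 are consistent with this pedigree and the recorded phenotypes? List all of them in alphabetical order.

III-1 ∈ {X^FX^F, X^FX^f}

F/I-1 ? ·: X^FX^F|X^FX^f
F/I-2 ? ·: X^FY|X^fY
F/II-1 un I-1×I-2: X^FX^F|X^FX^f
F/II-2 un ·: X^FY
F/II-3 un I-1×I-2: X^FY
F/III-1 ? II-1×II-2: X^FX^F|X^FX^f
⇒ F over [I-1,I-2,II-1,II-2,II-3,III-1]: 8 consistent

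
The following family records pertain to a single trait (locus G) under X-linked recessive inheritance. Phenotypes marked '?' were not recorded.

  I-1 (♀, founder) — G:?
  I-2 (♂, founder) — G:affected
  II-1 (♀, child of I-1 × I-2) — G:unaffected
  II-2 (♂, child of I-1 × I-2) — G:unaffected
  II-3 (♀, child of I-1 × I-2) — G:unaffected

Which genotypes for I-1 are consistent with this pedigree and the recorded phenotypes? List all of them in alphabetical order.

I-1 ∈ {X^GX^G, X^GX^g}

G/I-1 ? ·: X^GX^G|X^GX^g
G/I-2 aff ·: X^gY
G/II-1 un I-1×I-2: X^GX^g
G/II-2 un I-1×I-2: X^GY
G/II-3 un I-1×I-2: X^GX^g
⇒ G over [I-1,I-2,II-1,II-2,II-3]: 2 consistent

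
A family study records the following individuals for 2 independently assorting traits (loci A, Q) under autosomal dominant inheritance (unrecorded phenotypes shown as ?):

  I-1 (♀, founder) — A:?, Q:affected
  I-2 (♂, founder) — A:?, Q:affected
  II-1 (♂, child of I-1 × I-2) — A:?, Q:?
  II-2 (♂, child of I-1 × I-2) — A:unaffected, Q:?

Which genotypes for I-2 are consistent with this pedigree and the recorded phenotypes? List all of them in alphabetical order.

A/I-1 ? ·: aa|Aa
A/I-2 ? ·: aa|Aa
A/II-1 ? I-1×I-2: aa|Aa|AA
A/II-2 un I-1×I-2: aa
⇒ A over [I-1,I-2,II-1,II-2]: 8 consistent
Q/I-1 aff ·: Qq|QQ
Q/I-2 aff ·: Qq|QQ
Q/II-1 ? I-1×I-2: qq|Qq|QQ
Q/II-2 ? I-1×I-2: qq|Qq|QQ
⇒ Q over [I-1,I-2,II-1,II-2]: 18 consistent

I-2 ∈ {Aa QQ, Aa Qq, aa QQ, aa Qq}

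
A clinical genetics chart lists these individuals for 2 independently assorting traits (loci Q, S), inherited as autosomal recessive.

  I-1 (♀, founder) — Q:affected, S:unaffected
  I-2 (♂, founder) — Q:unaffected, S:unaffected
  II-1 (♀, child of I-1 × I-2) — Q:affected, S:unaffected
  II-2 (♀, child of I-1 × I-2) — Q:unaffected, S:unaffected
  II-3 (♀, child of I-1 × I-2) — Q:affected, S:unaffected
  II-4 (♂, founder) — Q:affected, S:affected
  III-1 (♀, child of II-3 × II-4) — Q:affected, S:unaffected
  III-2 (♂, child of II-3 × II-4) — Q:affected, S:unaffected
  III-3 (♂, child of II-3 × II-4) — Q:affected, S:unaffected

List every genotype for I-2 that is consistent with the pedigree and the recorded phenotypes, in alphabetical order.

I-2 ∈ {Qq SS, Qq Ss}

Q/I-1 aff ·: qq
Q/I-2 un ·: Qq
Q/II-1 aff I-1×I-2: qq
Q/II-2 un I-1×I-2: Qq
Q/II-3 aff I-1×I-2: qq
Q/II-4 aff ·: qq
Q/III-1 aff II-3×II-4: qq
Q/III-2 aff II-3×II-4: qq
Q/III-3 aff II-3×II-4: qq
⇒ Q over [I-1,I-2,II-1,II-2,II-3,II-4,III-1,III-2,III-3]: 1 consistent
S/I-1 un ·: SS|Ss
S/I-2 un ·: SS|Ss
S/II-1 un I-1×I-2: SS|Ss
S/II-2 un I-1×I-2: SS|Ss
S/II-3 un I-1×I-2: SS|Ss
S/II-4 aff ·: ss
S/III-1 un II-3×II-4: Ss
S/III-2 un II-3×II-4: Ss
S/III-3 un II-3×II-4: Ss
⇒ S over [I-1,I-2,II-1,II-2,II-3,II-4,III-1,III-2,III-3]: 25 consistent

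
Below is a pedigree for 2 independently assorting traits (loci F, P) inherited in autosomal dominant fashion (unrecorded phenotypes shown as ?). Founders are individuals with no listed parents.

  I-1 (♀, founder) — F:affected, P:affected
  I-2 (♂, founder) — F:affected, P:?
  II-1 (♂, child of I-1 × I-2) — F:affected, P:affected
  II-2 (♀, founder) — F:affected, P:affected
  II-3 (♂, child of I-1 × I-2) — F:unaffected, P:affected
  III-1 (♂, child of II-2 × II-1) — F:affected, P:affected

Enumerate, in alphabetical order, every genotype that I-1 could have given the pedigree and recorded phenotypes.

F/I-1 aff ·: Ff
F/I-2 aff ·: Ff
F/II-1 aff I-1×I-2: Ff|FF
F/II-2 aff ·: Ff|FF
F/II-3 un I-1×I-2: ff
F/III-1 aff II-2×II-1: Ff|FF
⇒ F over [I-1,I-2,II-1,II-2,II-3,III-1]: 7 consistent
P/I-1 aff ·: Pp|PP
P/I-2 ? ·: pp|Pp|PP
P/II-1 aff I-1×I-2: Pp|PP
P/II-2 aff ·: Pp|PP
P/II-3 aff I-1×I-2: Pp|PP
P/III-1 aff II-2×II-1: Pp|PP
⇒ P over [I-1,I-2,II-1,II-2,II-3,III-1]: 53 consistent

I-1 ∈ {Ff PP, Ff Pp}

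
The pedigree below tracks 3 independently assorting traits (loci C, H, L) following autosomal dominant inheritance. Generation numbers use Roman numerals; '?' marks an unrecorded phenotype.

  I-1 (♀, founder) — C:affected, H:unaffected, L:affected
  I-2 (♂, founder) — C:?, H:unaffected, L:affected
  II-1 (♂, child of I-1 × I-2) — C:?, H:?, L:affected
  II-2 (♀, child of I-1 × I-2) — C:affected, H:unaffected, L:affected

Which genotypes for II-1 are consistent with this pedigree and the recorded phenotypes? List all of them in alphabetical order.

II-1 ∈ {CC hh LL, CC hh Ll, Cc hh LL, Cc hh Ll, cc hh LL, cc hh Ll}

C/I-1 aff ·: Cc|CC
C/I-2 ? ·: cc|Cc|CC
C/II-1 ? I-1×I-2: cc|Cc|CC
C/II-2 aff I-1×I-2: Cc|CC
⇒ C over [I-1,I-2,II-1,II-2]: 18 consistent
H/I-1 un ·: hh
H/I-2 un ·: hh
H/II-1 ? I-1×I-2: hh
H/II-2 un I-1×I-2: hh
⇒ H over [I-1,I-2,II-1,II-2]: 1 consistent
L/I-1 aff ·: Ll|LL
L/I-2 aff ·: Ll|LL
L/II-1 aff I-1×I-2: Ll|LL
L/II-2 aff I-1×I-2: Ll|LL
⇒ L over [I-1,I-2,II-1,II-2]: 13 consistent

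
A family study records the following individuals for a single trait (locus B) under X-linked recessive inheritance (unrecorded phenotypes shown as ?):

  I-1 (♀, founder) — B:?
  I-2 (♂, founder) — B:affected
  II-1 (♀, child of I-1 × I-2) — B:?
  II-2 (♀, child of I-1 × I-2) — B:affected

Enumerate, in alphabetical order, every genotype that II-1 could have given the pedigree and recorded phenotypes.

II-1 ∈ {X^BX^b, X^bX^b}

B/I-1 ? ·: X^BX^b|X^bX^b
B/I-2 aff ·: X^bY
B/II-1 ? I-1×I-2: X^BX^b|X^bX^b
B/II-2 aff I-1×I-2: X^bX^b
⇒ B over [I-1,I-2,II-1,II-2]: 3 consistent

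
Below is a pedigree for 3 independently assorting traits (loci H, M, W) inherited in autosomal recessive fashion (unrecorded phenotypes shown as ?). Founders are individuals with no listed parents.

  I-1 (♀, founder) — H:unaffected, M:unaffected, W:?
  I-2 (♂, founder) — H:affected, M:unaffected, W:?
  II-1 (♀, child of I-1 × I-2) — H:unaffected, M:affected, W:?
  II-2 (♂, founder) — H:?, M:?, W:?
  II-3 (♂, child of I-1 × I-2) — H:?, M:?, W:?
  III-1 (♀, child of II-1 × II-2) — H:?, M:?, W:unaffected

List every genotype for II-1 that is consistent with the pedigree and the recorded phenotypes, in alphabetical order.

H/I-1 un ·: HH|Hh
H/I-2 aff ·: hh
H/II-1 un I-1×I-2: Hh
H/II-2 ? ·: HH|Hh|hh
H/II-3 ? I-1×I-2: Hh|hh
H/III-1 ? II-1×II-2: HH|Hh|hh
⇒ H over [I-1,I-2,II-1,II-2,II-3,III-1]: 21 consistent
M/I-1 un ·: Mm
M/I-2 un ·: Mm
M/II-1 aff I-1×I-2: mm
M/II-2 ? ·: MM|Mm|mm
M/II-3 ? I-1×I-2: MM|Mm|mm
M/III-1 ? II-1×II-2: Mm|mm
⇒ M over [I-1,I-2,II-1,II-2,II-3,III-1]: 12 consistent
W/I-1 ? ·: WW|Ww|ww
W/I-2 ? ·: WW|Ww|ww
W/II-1 ? I-1×I-2: WW|Ww|ww
W/II-2 ? ·: WW|Ww|ww
W/II-3 ? I-1×I-2: WW|Ww|ww
W/III-1 un II-1×II-2: WW|Ww
⇒ W over [I-1,I-2,II-1,II-2,II-3,III-1]: 113 consistent

II-1 ∈ {Hh mm WW, Hh mm Ww, Hh mm ww}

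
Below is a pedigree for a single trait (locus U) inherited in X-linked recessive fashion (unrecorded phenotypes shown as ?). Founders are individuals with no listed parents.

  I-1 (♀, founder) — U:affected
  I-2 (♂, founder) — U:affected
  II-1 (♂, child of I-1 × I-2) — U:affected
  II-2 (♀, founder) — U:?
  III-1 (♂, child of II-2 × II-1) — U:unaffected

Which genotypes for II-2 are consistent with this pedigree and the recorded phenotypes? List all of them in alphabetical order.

II-2 ∈ {X^UX^U, X^UX^u}

U/I-1 aff ·: X^uX^u
U/I-2 aff ·: X^uY
U/II-1 aff I-1×I-2: X^uY
U/II-2 ? ·: X^UX^U|X^UX^u
U/III-1 un II-2×II-1: X^UY
⇒ U over [I-1,I-2,II-1,II-2,III-1]: 2 consistent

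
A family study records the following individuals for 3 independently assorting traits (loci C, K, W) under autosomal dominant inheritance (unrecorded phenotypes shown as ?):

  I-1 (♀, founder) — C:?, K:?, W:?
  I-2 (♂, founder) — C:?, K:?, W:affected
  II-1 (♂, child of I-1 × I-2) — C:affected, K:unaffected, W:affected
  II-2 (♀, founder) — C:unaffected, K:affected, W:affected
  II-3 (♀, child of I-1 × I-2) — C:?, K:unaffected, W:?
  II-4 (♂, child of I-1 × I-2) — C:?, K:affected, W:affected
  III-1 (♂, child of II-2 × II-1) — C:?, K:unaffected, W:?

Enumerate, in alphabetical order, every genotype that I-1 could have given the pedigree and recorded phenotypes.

C/I-1 ? ·: cc|Cc|CC
C/I-2 ? ·: cc|Cc|CC
C/II-1 aff I-1×I-2: Cc|CC
C/II-2 un ·: cc
C/II-3 ? I-1×I-2: cc|Cc|CC
C/II-4 ? I-1×I-2: cc|Cc|CC
C/III-1 ? II-2×II-1: cc|Cc
⇒ C over [I-1,I-2,II-1,II-2,II-3,II-4,III-1]: 72 consistent
K/I-1 ? ·: kk|Kk
K/I-2 ? ·: kk|Kk
K/II-1 un I-1×I-2: kk
K/II-2 aff ·: Kk
K/II-3 un I-1×I-2: kk
K/II-4 aff I-1×I-2: Kk|KK
K/III-1 un II-2×II-1: kk
⇒ K over [I-1,I-2,II-1,II-2,II-3,II-4,III-1]: 4 consistent
W/I-1 ? ·: ww|Ww|WW
W/I-2 aff ·: Ww|WW
W/II-1 aff I-1×I-2: Ww|WW
W/II-2 aff ·: Ww|WW
W/II-3 ? I-1×I-2: ww|Ww|WW
W/II-4 aff I-1×I-2: Ww|WW
W/III-1 ? II-2×II-1: ww|Ww|WW
⇒ W over [I-1,I-2,II-1,II-2,II-3,II-4,III-1]: 130 consistent

I-1 ∈ {CC Kk WW, CC Kk Ww, CC Kk ww, CC kk WW, CC kk Ww, CC kk ww, Cc Kk WW, Cc Kk Ww, Cc Kk ww, Cc kk WW, Cc kk Ww, Cc kk ww, cc Kk WW, cc Kk Ww, cc Kk ww, cc kk WW, cc kk Ww, cc kk ww}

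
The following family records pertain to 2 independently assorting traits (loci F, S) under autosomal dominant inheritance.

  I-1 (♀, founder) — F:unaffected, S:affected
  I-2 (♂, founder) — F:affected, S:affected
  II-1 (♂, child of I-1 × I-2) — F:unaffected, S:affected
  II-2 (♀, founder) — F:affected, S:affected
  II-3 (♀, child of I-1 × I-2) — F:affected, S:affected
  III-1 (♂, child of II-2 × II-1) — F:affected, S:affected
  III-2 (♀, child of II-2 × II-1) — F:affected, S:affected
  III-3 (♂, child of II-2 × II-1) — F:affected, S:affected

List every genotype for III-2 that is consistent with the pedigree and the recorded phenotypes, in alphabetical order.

III-2 ∈ {Ff SS, Ff Ss}

F/I-1 un ·: ff
F/I-2 aff ·: Ff
F/II-1 un I-1×I-2: ff
F/II-2 aff ·: Ff|FF
F/II-3 aff I-1×I-2: Ff
F/III-1 aff II-2×II-1: Ff
F/III-2 aff II-2×II-1: Ff
F/III-3 aff II-2×II-1: Ff
⇒ F over [I-1,I-2,II-1,II-2,II-3,III-1,III-2,III-3]: 2 consistent
S/I-1 aff ·: Ss|SS
S/I-2 aff ·: Ss|SS
S/II-1 aff I-1×I-2: Ss|SS
S/II-2 aff ·: Ss|SS
S/II-3 aff I-1×I-2: Ss|SS
S/III-1 aff II-2×II-1: Ss|SS
S/III-2 aff II-2×II-1: Ss|SS
S/III-3 aff II-2×II-1: Ss|SS
⇒ S over [I-1,I-2,II-1,II-2,II-3,III-1,III-2,III-3]: 159 consistent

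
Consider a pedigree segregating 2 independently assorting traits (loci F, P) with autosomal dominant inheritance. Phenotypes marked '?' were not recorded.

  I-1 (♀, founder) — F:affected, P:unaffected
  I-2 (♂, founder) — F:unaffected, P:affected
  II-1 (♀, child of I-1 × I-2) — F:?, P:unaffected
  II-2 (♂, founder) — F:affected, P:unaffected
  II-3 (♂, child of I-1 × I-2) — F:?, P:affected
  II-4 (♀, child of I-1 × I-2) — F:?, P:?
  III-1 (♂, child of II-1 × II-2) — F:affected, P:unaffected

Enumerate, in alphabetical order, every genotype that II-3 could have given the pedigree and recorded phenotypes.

II-3 ∈ {Ff Pp, ff Pp}

F/I-1 aff ·: Ff|FF
F/I-2 un ·: ff
F/II-1 ? I-1×I-2: ff|Ff
F/II-2 aff ·: Ff|FF
F/II-3 ? I-1×I-2: ff|Ff
F/II-4 ? I-1×I-2: ff|Ff
F/III-1 aff II-1×II-2: Ff|FF
⇒ F over [I-1,I-2,II-1,II-2,II-3,II-4,III-1]: 28 consistent
P/I-1 un ·: pp
P/I-2 aff ·: Pp
P/II-1 un I-1×I-2: pp
P/II-2 un ·: pp
P/II-3 aff I-1×I-2: Pp
P/II-4 ? I-1×I-2: pp|Pp
P/III-1 un II-1×II-2: pp
⇒ P over [I-1,I-2,II-1,II-2,II-3,II-4,III-1]: 2 consistent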